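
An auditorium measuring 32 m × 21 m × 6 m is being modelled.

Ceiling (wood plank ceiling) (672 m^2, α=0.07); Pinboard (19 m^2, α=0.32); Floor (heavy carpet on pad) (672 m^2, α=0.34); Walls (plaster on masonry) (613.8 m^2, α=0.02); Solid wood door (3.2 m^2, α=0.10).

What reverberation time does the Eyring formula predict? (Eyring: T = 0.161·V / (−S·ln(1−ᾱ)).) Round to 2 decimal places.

S = Σ Sᵢ = 1980.0 m^2.
Σ(Sᵢαᵢ) = 672×0.07 + 19×0.32 + 672×0.34 + 613.8×0.02 + 3.2×0.10 = 294.196.
ᾱ = 294.196 / 1980.0 = 0.1486.
−S·ln(1−ᾱ) = −1980.0 × ln(1 − 0.1486) = 318.529.
V = 32 × 21 × 6 = 4032 m³.
RT60 = 0.161 × 4032 / 318.529 = 2.04 s.

2.04 sec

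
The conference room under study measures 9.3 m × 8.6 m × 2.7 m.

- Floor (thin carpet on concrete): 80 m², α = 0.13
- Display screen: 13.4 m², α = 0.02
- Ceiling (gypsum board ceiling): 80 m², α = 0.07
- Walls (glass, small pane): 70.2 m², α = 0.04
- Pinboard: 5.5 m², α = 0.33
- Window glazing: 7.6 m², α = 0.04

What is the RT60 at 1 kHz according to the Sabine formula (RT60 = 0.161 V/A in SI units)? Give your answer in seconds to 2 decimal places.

1.64 sec

Equivalent absorption area: A = 80*0.13 + 13.4*0.02 + 80*0.07 + 70.2*0.04 + 5.5*0.33 + 7.6*0.04 = 21.195 m².
V = 9.3·8.6·2.7 = 215.946 m³.
Sabine: RT60 = 0.161 × 215.946 / 21.195 = 1.64 s.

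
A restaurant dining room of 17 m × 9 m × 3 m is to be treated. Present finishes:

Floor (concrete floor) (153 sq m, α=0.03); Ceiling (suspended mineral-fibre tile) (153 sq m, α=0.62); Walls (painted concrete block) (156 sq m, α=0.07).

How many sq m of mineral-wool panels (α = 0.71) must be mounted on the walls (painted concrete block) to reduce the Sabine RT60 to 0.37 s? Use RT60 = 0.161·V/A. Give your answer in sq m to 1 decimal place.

Total absorption A₁ = 153×0.03 + 153×0.62 + 156×0.07
  = 4.590 + 94.860 + 10.920 = 110.370 sq m sabins.
V = 459 m³. Target absorption A₂ = 0.161 × 459 / 0.37 = 199.727 sabins.
ΔA needed = 199.727 − 110.370 = 89.357 sabins.
Net gain per sq m: Δα = 0.71 − 0.07 = 0.64.
Area = ΔA/Δα = 89.357/0.64 = 139.6 sq m.

139.6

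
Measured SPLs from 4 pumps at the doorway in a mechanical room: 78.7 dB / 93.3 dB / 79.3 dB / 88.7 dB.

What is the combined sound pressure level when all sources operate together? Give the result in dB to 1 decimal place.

94.8 dB

Converting to relative power and adding: 10^(78.7/10) + 10^(93.3/10) + 10^(79.3/10) + 10^(88.7/10) = 3.039e+09.
Back to dB: 10·log₁₀ Σ = 94.8 dB.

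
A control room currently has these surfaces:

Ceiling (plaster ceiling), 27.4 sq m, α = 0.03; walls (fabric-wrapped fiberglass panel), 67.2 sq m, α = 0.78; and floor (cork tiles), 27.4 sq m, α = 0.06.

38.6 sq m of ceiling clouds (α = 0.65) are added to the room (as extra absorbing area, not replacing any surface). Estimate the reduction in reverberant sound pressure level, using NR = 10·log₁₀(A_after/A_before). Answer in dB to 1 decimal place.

1.6 dB

A_before = Σ Sᵢαᵢ = 27.4*0.03 + 67.2*0.78 + 27.4*0.06 = 54.882 sabins.
Treatment contributes 38.6·0.65 = 25.090 sabins.
A_after = 54.882 + 25.090 = 79.972 sabins.
NR = 10·log₁₀(79.972/54.882) = 1.6 dB.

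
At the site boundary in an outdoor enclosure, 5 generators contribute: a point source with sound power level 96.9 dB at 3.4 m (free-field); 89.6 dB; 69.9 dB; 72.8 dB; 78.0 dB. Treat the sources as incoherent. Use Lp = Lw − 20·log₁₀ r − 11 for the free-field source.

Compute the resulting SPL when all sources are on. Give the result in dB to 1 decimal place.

90.2 dB

Source at 3.4 m: Lp = 96.9 − 20·log₁₀(3.4) − 11 = 75.3 dB.
Σ 10^(Lᵢ/10) = 1.038e+09.
Combined level = 10 log₁₀(1.038e+09) = 90.2 dB.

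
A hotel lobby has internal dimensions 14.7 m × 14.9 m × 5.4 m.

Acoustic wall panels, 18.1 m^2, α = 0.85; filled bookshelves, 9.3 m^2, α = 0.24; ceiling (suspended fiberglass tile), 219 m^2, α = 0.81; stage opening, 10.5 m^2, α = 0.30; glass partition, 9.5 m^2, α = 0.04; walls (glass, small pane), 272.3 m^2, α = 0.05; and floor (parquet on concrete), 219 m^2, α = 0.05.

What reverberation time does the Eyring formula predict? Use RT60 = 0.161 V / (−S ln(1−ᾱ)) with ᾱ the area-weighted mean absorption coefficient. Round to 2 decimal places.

0.72 seconds

Total surface area S = 18.1 + 9.3 + 219 + 10.5 + 9.5 + 272.3 + 219 = 757.7 m^2.
Σ(Sᵢαᵢ) = 18.1·0.85 + 9.3·0.24 + 219·0.81 + 10.5·0.30 + 9.5·0.04 + 272.3·0.05 + 219·0.05 = 223.102.
ᾱ = 223.102 / 757.7 = 0.2944.
−S·ln(1−ᾱ) = −757.7 × ln(1 − 0.2944) = 264.215.
V = 14.7 × 14.9 × 5.4 = 1182.762 m³.
T = 0.161·V/[−S·ln(1−ᾱ)] = 0.161·1182.762/264.215 = 0.72 s.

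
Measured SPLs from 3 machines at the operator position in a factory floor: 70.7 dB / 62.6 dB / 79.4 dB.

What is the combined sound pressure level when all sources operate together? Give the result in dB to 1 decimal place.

Sum in the linear (power) domain: Σ 10^(Lᵢ/10) = 10^(70.7/10) + 10^(62.6/10) + 10^(79.4/10) = 1.007e+08.
L_total = 10·log₁₀(1.007e+08) = 80.0 dB.

80.0 dB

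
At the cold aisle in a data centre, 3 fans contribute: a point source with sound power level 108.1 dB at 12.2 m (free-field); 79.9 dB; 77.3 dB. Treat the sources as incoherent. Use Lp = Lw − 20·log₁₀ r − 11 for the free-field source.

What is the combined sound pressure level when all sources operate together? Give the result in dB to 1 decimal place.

Source at 12.2 m: Lp = 108.1 − 20·log₁₀(12.2) − 11 = 75.4 dB.
Converting to relative power and adding: 10^(75.4/10) + 10^(79.9/10) + 10^(77.3/10) = 1.861e+08.
Combined level = 10 log₁₀(1.861e+08) = 82.7 dB.

82.7 dB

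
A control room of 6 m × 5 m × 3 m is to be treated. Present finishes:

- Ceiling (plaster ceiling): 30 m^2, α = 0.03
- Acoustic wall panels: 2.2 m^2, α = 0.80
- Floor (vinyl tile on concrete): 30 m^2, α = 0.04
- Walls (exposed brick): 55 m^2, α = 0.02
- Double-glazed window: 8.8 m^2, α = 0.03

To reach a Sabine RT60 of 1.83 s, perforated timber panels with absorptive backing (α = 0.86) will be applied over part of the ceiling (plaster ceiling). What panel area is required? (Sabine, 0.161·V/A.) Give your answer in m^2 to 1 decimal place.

3.2

A₁ = Σ Sᵢαᵢ = 30×0.03 + 2.2×0.80 + 30×0.04 + 55×0.02 + 8.8×0.03 = 5.224 sabins.
V = 90 m³. Target absorption A₂ = 0.161 × 90 / 1.83 = 7.918 sabins.
ΔA needed = 7.918 − 5.224 = 2.694 sabins.
Each m^2 of panel replacing the ceiling (plaster ceiling) adds (0.86 − 0.03) = 0.83 sabins.
Area = ΔA/Δα = 2.694/0.83 = 3.2 m^2.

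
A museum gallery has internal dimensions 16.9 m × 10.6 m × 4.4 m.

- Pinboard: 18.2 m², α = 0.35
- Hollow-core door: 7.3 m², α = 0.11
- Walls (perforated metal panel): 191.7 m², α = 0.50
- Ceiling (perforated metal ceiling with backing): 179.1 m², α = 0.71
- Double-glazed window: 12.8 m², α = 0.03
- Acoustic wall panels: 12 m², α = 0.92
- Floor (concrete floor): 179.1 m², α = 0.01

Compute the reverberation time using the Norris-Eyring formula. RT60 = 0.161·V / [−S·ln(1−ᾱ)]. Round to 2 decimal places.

S = Σ Sᵢ = 600.2 m².
Σ(Sᵢαᵢ) = 18.2·0.35 + 7.3·0.11 + 191.7·0.50 + 179.1·0.71 + 12.8·0.03 + 12·0.92 + 179.1·0.01 = 243.399.
ᾱ = 243.399 / 600.2 = 0.4055.
−S·ln(1−ᾱ) = −600.2 × ln(1 − 0.4055) = 312.125.
V = 16.9 × 10.6 × 4.4 = 788.216 m³.
T = 0.161·V/[−S·ln(1−ᾱ)] = 0.161·788.216/312.125 = 0.41 s.

0.41 s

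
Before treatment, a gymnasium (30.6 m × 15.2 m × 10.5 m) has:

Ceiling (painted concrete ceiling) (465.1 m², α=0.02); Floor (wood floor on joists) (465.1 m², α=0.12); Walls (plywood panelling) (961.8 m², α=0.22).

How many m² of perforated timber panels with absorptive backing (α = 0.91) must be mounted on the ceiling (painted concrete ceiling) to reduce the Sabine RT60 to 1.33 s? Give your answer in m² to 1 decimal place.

A₁ = Σ Sᵢαᵢ = 465.1·0.02 + 465.1·0.12 + 961.8·0.22 = 276.710 sabins.
Required A₂ = 0.161·4883.76/1.33 = 591.192 sabins.
ΔA needed = 591.192 − 276.710 = 314.482 sabins.
Each m² of panel replacing the ceiling (painted concrete ceiling) adds (0.91 − 0.02) = 0.89 sabins.
Area = ΔA/Δα = 314.482/0.89 = 353.4 m².

353.4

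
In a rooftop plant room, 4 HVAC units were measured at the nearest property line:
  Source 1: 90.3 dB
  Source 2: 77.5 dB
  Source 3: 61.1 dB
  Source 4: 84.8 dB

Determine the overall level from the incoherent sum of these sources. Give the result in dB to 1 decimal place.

Converting to relative power and adding: 10^(90.3/10) + 10^(77.5/10) + 10^(61.1/10) + 10^(84.8/10) = 1.431e+09.
Combined level = 10 log₁₀(1.431e+09) = 91.6 dB.

91.6 dB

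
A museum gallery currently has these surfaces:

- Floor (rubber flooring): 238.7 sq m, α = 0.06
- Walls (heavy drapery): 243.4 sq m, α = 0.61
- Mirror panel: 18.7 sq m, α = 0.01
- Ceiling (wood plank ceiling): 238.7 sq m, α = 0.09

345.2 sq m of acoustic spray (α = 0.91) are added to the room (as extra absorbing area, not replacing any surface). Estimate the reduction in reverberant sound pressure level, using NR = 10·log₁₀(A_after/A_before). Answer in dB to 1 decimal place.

4.3 dB

Equivalent absorption area: A_before = 238.7*0.06 + 243.4*0.61 + 18.7*0.01 + 238.7*0.09 = 184.466 sq m.
Added absorption = 345.2 × 0.91 = 314.132 sabins.
A_after = 184.466 + 314.132 = 498.598 sabins.
Reduction = 10 log₁₀(A_after/A_before) = 10 log₁₀(2.7029) = 4.3 dB.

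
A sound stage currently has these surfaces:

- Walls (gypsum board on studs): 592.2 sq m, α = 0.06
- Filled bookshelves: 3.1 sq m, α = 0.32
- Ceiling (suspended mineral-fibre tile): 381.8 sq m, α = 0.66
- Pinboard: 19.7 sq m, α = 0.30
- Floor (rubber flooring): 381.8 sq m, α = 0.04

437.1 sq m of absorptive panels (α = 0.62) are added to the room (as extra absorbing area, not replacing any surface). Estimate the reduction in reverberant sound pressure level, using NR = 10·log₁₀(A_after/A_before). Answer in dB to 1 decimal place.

2.7 dB

A_before = Σ Sᵢαᵢ = 592.2×0.06 + 3.1×0.32 + 381.8×0.66 + 19.7×0.30 + 381.8×0.04 = 309.694 sabins.
Added absorption = 437.1 × 0.62 = 271.002 sabins.
A_after = 309.694 + 271.002 = 580.696 sabins.
NR = 10·log₁₀(580.696/309.694) = 2.7 dB.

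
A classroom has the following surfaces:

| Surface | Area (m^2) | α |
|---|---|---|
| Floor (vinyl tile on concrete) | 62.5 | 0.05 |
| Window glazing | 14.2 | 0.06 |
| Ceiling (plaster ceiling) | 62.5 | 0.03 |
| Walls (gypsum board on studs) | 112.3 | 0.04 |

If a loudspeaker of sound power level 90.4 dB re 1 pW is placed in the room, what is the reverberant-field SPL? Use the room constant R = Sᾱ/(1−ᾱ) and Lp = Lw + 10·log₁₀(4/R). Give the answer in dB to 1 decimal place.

A = 10.344 sabins; S = 251.5 m^2.
ᾱ = 10.344/251.5 = 0.0411; R = Sᾱ/(1−ᾱ) = 10.344/(1−0.0411) = 10.787 m^2.
Lp = Lw + 10 log₁₀(4/R) = 90.4 -4.31 = 86.1 dB.

86.1 dB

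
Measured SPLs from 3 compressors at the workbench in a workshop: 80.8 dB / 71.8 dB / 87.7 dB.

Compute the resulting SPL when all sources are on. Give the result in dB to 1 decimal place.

Converting to relative power and adding: 10^(80.8/10) + 10^(71.8/10) + 10^(87.7/10) = 7.242e+08.
L_total = 10·log₁₀(7.242e+08) = 88.6 dB.

88.6 dB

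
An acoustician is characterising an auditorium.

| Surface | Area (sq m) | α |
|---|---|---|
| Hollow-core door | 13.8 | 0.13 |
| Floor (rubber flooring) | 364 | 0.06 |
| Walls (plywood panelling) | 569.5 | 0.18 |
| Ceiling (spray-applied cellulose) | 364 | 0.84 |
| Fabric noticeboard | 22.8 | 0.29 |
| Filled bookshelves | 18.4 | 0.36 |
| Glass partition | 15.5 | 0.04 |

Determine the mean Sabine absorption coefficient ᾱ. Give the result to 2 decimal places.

0.33

S = Σ Sᵢ = 13.8 + 364 + 569.5 + 364 + 22.8 + 18.4 + 15.5 = 1368.0 sq m.
A = 13.8·0.13 + 364·0.06 + 569.5·0.18 + 364·0.84 + 22.8·0.29 + 18.4·0.36 + 15.5·0.04 = 445.760 sabins.
ᾱ = 445.760 / 1368.0 = 0.33.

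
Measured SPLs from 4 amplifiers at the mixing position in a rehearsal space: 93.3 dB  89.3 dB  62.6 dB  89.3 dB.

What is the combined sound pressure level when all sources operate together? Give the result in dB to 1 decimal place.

95.8 dB

Sum in the linear (power) domain: Σ 10^(Lᵢ/10) = 10^(93.3/10) + 10^(89.3/10) + 10^(62.6/10) + 10^(89.3/10) = 3.842e+09.
Back to dB: 10·log₁₀ Σ = 95.8 dB.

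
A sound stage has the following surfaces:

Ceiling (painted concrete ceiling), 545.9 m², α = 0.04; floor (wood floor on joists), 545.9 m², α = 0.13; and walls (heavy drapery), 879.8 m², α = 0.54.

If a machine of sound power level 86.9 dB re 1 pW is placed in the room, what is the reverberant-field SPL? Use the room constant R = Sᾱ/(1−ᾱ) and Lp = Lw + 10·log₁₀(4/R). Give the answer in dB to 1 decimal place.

A = 567.895 sabins; S = 1971.6 m².
ᾱ = 567.895/1971.6 = 0.2880; R = Sᾱ/(1−ᾱ) = 567.895/(1−0.2880) = 797.605 m².
Lp = 86.9 + 10·log₁₀(4/797.605) = 86.9 + (-23.00) = 63.9 dB.

63.9 dB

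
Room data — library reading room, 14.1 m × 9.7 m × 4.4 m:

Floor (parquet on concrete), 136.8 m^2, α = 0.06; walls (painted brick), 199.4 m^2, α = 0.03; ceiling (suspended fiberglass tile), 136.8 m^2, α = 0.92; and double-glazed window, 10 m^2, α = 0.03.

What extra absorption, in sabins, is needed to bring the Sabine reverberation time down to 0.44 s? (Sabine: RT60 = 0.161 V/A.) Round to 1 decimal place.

79.9 sabins

Summing Sᵢαᵢ: 8.208 + 5.982 + 125.856 + 0.300 → A₁ = 140.346 sabins.
For T = 0.44 s, need A₂ = 0.161·V/T = 0.161·601.788/0.44 = 220.200 sabins.
ΔA = A₂ − A₁ = 220.200 − 140.346 = 79.9 sabins.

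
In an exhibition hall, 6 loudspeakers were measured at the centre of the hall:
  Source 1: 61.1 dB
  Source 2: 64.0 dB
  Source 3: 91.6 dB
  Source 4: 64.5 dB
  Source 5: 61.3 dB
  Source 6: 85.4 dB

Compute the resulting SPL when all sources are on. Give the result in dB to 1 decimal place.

Converting to relative power and adding: 10^(61.1/10) + 10^(64.0/10) + 10^(91.6/10) + 10^(64.5/10) + 10^(61.3/10) + 10^(85.4/10) = 1.8e+09.
Back to dB: 10·log₁₀ Σ = 92.6 dB.

92.6 dB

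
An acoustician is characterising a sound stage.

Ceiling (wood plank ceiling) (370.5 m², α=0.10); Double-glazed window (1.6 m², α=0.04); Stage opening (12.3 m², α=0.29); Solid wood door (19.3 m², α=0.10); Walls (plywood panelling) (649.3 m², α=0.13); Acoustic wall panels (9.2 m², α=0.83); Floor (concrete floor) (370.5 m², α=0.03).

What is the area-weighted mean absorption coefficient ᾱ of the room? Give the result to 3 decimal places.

Total surface area S = 1432.7 m².
Σ(Sᵢαᵢ) = 370.5×0.10 + 1.6×0.04 + 12.3×0.29 + 19.3×0.10 + 649.3×0.13 + 9.2×0.83 + 370.5×0.03 = 145.771.
ᾱ = 145.771 / 1432.7 = 0.102.

0.102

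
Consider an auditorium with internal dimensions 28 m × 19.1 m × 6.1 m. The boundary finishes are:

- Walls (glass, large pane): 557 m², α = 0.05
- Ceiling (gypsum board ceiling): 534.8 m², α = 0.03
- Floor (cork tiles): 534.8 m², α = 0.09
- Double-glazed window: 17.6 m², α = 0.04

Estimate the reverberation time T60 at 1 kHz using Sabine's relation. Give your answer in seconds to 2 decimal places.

Total absorption A = 557×0.05 + 534.8×0.03 + 534.8×0.09 + 17.6×0.04
  = 27.850 + 16.044 + 48.132 + 0.704 = 92.730 m² sabins.
Room volume: 3262.28 m³.
RT60 = 0.161 · V / A = 0.161 × 3262.28 / 92.730 = 5.66 s.

5.66 sec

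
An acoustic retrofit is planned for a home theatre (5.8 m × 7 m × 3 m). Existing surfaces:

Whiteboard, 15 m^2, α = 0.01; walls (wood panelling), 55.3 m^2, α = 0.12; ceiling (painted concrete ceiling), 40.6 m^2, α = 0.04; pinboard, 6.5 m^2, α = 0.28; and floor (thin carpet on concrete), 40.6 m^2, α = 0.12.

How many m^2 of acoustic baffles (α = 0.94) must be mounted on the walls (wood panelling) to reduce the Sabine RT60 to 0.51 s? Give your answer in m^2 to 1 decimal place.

Summing Sᵢαᵢ: 0.150 + 6.636 + 1.624 + 1.820 + 4.872 → A₁ = 15.102 sabins.
Required A₂ = 0.161·121.8/0.51 = 38.451 sabins.
Absorption to add: 38.451 − 15.102 = 23.349 sabins.
Each m^2 of panel replacing the walls (wood panelling) adds (0.94 − 0.12) = 0.82 sabins.
Panel area = 23.349 / 0.82 = 28.5 m^2.

28.5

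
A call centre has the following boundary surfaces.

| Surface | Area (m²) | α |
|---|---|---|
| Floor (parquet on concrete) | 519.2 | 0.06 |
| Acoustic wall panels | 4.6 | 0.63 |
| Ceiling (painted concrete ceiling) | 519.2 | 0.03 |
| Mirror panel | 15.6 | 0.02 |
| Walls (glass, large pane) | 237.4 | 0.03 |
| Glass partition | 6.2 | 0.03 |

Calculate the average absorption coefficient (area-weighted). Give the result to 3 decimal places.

0.044

S = Σ Sᵢ = 519.2 + 4.6 + 519.2 + 15.6 + 237.4 + 6.2 = 1302.2 m².
Weighted sum Σ Sα = 57.246.
ᾱ = 57.246 / 1302.2 = 0.044.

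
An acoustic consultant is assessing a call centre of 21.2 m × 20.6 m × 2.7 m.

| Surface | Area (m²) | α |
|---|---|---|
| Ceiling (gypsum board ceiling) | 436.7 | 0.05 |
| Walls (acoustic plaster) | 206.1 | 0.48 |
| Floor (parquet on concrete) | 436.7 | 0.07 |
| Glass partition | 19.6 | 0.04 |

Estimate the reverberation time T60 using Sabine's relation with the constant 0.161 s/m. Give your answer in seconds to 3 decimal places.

Total absorption A = 436.7·0.05 + 206.1·0.48 + 436.7·0.07 + 19.6·0.04
  = 21.835 + 98.928 + 30.569 + 0.784 = 152.116 m² sabins.
Volume V = 21.2 × 20.6 × 2.7 = 1179.144 m³.
Sabine: RT60 = 0.161 × 1179.144 / 152.116 = 1.248 s.

1.248 sec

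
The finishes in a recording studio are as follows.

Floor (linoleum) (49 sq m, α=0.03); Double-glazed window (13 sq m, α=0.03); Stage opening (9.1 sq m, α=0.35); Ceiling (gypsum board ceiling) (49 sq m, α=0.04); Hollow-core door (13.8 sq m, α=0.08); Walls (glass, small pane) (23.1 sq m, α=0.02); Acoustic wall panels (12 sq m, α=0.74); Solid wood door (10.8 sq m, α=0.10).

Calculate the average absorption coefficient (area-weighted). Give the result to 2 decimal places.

S = Σ Sᵢ = 49 + 13 + 9.1 + 49 + 13.8 + 23.1 + 12 + 10.8 = 179.8 sq m.
A = 49*0.03 + 13*0.03 + 9.1*0.35 + 49*0.04 + 13.8*0.08 + 23.1*0.02 + 12*0.74 + 10.8*0.10 = 18.531 sabins.
ᾱ = 18.531 / 179.8 = 0.10.

0.10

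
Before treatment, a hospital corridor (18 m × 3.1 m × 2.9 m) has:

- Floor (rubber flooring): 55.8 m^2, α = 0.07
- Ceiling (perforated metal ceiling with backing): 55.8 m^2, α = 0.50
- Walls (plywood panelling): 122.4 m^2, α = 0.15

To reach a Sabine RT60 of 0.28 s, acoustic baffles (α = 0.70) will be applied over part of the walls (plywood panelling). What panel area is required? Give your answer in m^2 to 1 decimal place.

Total absorption A₁ = 55.8×0.07 + 55.8×0.50 + 122.4×0.15
  = 3.906 + 27.900 + 18.360 = 50.166 m^2 sabins.
Required A₂ = 0.161·161.82/0.28 = 93.046 sabins.
ΔA needed = 93.046 − 50.166 = 42.880 sabins.
Net gain per m^2: Δα = 0.70 − 0.15 = 0.55.
Panel area = 42.880 / 0.55 = 78.0 m^2.

78.0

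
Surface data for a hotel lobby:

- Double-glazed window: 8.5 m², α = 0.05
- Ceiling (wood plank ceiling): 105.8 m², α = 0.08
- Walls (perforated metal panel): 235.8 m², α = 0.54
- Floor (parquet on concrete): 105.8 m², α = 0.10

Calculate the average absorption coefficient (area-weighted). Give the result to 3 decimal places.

0.322

S = Σ Sᵢ = 8.5 + 105.8 + 235.8 + 105.8 = 455.9 m².
Σ(Sᵢαᵢ) = 8.5*0.05 + 105.8*0.08 + 235.8*0.54 + 105.8*0.10 = 146.801.
ᾱ = 146.801 / 455.9 = 0.322.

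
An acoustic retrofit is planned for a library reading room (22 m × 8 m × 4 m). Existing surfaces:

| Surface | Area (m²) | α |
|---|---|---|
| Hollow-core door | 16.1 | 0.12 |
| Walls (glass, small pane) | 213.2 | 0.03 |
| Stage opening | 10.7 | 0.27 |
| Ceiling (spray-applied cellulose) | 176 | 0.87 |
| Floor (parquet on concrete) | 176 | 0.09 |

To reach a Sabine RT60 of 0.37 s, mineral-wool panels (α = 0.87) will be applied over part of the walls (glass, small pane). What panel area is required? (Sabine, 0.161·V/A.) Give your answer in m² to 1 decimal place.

150.2

A₁ = Σ Sᵢαᵢ = 16.1*0.12 + 213.2*0.03 + 10.7*0.27 + 176*0.87 + 176*0.09 = 180.177 sabins.
V = 704 m³. Target absorption A₂ = 0.161 × 704 / 0.37 = 306.335 sabins.
ΔA needed = 306.335 − 180.177 = 126.158 sabins.
Net gain per m²: Δα = 0.87 − 0.03 = 0.84.
Panel area = 126.158 / 0.84 = 150.2 m².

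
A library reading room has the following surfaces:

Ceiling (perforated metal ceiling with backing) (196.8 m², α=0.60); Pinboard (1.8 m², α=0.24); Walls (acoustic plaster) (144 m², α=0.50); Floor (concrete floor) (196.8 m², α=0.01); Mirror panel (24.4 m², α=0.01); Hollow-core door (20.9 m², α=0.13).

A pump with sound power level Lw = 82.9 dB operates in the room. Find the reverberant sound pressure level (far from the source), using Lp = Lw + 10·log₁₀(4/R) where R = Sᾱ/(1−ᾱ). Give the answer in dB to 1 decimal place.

A = 195.441 sabins; S = 584.7 m².
ᾱ = 0.3343, so room constant R = A/(1−ᾱ) = 293.587 m².
Lp = 82.9 + 10·log₁₀(4/293.587) = 82.9 + (-18.66) = 64.2 dB.

64.2 dB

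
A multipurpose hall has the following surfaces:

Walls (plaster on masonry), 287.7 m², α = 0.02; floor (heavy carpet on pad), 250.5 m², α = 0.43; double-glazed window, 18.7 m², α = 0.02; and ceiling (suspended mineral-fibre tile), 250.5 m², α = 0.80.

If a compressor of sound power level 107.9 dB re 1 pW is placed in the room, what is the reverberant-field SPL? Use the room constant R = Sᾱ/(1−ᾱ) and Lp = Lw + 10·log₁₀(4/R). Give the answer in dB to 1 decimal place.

86.8 dB

A = 314.243 sabins; S = 807.4 m².
ᾱ = 314.243/807.4 = 0.3892; R = Sᾱ/(1−ᾱ) = 314.243/(1−0.3892) = 514.478 m².
Lp = 107.9 + 10·log₁₀(4/514.478) = 107.9 + (-21.09) = 86.8 dB.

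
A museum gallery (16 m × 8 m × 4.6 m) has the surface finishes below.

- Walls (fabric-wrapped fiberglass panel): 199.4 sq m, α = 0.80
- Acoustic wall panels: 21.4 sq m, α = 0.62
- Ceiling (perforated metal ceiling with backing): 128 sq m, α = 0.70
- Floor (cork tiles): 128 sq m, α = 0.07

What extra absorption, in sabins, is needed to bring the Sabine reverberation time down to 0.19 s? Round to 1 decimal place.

Equivalent absorption area: A₁ = 199.4×0.80 + 21.4×0.62 + 128×0.70 + 128×0.07 = 271.348 sq m.
V = 588.8 m³. Required absorption A₂ = 0.161 × 588.8 / 0.19 = 498.931 sabins.
ΔA = A₂ − A₁ = 498.931 − 271.348 = 227.6 sabins.

227.6 sabins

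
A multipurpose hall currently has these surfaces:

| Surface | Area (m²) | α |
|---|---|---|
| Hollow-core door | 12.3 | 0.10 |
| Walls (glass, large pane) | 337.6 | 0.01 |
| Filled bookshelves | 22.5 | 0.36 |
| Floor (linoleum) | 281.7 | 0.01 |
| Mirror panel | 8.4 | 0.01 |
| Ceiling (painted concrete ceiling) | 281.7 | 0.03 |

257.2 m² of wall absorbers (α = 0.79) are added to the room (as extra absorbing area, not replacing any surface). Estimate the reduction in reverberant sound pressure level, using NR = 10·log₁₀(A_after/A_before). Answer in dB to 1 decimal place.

9.8 dB

Summing Sᵢαᵢ: 1.230 + 3.376 + 8.100 + 2.817 + 0.084 + 8.451 → A_before = 24.058 sabins.
Treatment contributes 257.2·0.79 = 203.188 sabins.
A_after = 24.058 + 203.188 = 227.246 sabins.
Reduction = 10 log₁₀(A_after/A_before) = 10 log₁₀(9.4458) = 9.8 dB.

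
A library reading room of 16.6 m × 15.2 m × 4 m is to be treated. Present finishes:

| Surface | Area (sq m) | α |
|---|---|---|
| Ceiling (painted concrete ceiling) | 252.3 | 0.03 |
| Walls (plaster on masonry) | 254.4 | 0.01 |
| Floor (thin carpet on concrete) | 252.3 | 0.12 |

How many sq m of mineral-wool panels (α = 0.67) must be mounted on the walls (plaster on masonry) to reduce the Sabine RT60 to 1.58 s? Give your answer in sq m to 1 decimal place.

Summing Sᵢαᵢ: 7.569 + 2.544 + 30.276 → A₁ = 40.389 sabins.
V = 1009.28 m³. Target absorption A₂ = 0.161 × 1009.28 / 1.58 = 102.844 sabins.
ΔA needed = 102.844 − 40.389 = 62.455 sabins.
Each sq m of panel replacing the walls (plaster on masonry) adds (0.67 − 0.01) = 0.66 sabins.
Area = ΔA/Δα = 62.455/0.66 = 94.6 sq m.

94.6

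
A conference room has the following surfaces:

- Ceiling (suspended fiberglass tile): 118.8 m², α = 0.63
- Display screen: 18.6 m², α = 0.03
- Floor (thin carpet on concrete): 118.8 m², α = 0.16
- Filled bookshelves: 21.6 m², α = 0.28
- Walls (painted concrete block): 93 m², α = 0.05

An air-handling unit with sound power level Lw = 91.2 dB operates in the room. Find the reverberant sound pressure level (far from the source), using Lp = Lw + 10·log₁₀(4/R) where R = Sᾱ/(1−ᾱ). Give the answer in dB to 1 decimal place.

Σ(Sᵢαᵢ) = 118.8·0.63 + 18.6·0.03 + 118.8·0.16 + 21.6·0.28 + 93·0.05 = 105.108; total area S = 370.8 m².
ᾱ = 105.108/370.8 = 0.2835; R = Sᾱ/(1−ᾱ) = 105.108/(1−0.2835) = 146.696 m².
Lp = Lw + 10 log₁₀(4/R) = 91.2 -15.64 = 75.6 dB.

75.6 dB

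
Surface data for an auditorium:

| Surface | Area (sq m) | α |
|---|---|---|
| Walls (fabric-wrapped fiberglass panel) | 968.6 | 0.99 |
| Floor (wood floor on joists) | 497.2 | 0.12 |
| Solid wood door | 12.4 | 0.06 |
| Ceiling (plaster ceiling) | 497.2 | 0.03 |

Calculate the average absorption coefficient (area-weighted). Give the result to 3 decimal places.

Total surface area S = 1975.4 sq m.
Σ(Sᵢαᵢ) = 968.6*0.99 + 497.2*0.12 + 12.4*0.06 + 497.2*0.03 = 1034.238.
ᾱ = A/S = 0.524.

0.524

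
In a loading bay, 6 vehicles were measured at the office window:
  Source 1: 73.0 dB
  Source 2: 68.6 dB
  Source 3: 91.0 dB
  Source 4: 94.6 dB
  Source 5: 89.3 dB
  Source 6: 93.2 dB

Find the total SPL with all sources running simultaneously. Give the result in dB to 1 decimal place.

98.5 dB

Σ 10^(Lᵢ/10) = 7.111e+09.
Back to dB: 10·log₁₀ Σ = 98.5 dB.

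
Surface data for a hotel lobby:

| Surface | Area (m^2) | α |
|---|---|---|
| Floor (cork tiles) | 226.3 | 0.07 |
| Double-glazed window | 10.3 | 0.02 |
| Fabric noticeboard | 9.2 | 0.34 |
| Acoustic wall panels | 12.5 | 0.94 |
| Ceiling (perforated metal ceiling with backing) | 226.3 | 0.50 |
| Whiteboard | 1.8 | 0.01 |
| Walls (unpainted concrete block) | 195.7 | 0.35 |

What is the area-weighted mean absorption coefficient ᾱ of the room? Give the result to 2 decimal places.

0.31

S = Σ Sᵢ = 226.3 + 10.3 + 9.2 + 12.5 + 226.3 + 1.8 + 195.7 = 682.1 m^2.
Σ(Sᵢαᵢ) = 226.3*0.07 + 10.3*0.02 + 9.2*0.34 + 12.5*0.94 + 226.3*0.50 + 1.8*0.01 + 195.7*0.35 = 212.588.
ᾱ = 212.588 / 682.1 = 0.31.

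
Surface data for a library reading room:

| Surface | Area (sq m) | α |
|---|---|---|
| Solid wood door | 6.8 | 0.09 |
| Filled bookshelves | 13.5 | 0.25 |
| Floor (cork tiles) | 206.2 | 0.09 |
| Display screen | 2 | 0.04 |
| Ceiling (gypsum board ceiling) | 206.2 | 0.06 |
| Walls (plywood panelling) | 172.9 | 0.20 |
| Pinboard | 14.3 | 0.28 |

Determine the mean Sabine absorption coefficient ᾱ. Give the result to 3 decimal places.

0.118

Total surface area S = 621.9 sq m.
Σ(Sᵢαᵢ) = 6.8×0.09 + 13.5×0.25 + 206.2×0.09 + 2×0.04 + 206.2×0.06 + 172.9×0.20 + 14.3×0.28 = 73.581.
ᾱ = A/S = 0.118.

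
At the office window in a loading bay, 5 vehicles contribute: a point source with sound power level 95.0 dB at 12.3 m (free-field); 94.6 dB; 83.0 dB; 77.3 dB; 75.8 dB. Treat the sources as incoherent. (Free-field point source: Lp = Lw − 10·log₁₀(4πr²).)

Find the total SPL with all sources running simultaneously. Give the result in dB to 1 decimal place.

Source at 12.3 m: Lp = 95.0 − 10·log₁₀(4π·12.3²) = 95.0 − 10·log₁₀(1901.166) = 62.2 dB.
Sum in the linear (power) domain: Σ 10^(Lᵢ/10) = 10^(62.2/10) + 10^(94.6/10) + 10^(83.0/10) + 10^(77.3/10) + 10^(75.8/10) = 3.177e+09.
Back to dB: 10·log₁₀ Σ = 95.0 dB.

95.0 dB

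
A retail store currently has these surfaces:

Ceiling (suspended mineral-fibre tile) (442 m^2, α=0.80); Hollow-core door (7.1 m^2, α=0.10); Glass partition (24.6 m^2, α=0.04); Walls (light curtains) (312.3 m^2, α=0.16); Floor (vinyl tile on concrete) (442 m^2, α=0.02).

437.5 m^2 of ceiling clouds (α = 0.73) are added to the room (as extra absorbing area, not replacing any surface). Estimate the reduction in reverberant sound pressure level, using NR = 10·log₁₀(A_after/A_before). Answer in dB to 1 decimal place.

Total absorption A_before = 442*0.80 + 7.1*0.10 + 24.6*0.04 + 312.3*0.16 + 442*0.02
  = 353.600 + 0.710 + 0.984 + 49.968 + 8.840 = 414.102 m^2 sabins.
Added absorption = 437.5 × 0.73 = 319.375 sabins.
New total A_after = 733.477 sabins.
Reduction = 10 log₁₀(A_after/A_before) = 10 log₁₀(1.7712) = 2.5 dB.

2.5 dB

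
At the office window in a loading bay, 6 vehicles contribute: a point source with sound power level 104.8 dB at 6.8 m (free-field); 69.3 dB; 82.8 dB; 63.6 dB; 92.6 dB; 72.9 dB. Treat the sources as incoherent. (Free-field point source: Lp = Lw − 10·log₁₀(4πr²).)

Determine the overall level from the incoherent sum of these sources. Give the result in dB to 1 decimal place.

Source at 6.8 m: Lp = 104.8 − 10·log₁₀(4π·6.8²) = 104.8 − 10·log₁₀(581.069) = 77.2 dB.
Sum in the linear (power) domain: Σ 10^(Lᵢ/10) = 10^(77.2/10) + 10^(69.3/10) + 10^(82.8/10) + 10^(63.6/10) + 10^(92.6/10) + 10^(72.9/10) = 2.093e+09.
Back to dB: 10·log₁₀ Σ = 93.2 dB.

93.2 dB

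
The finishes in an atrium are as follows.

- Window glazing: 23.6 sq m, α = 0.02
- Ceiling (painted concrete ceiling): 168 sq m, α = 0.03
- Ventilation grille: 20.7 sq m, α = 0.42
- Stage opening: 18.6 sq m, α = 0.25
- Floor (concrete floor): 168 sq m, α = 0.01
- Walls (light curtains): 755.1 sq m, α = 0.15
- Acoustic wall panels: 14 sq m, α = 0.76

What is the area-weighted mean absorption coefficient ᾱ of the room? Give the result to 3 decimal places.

0.124

S = Σ Sᵢ = 23.6 + 168 + 20.7 + 18.6 + 168 + 755.1 + 14 = 1168.0 sq m.
A = 23.6*0.02 + 168*0.03 + 20.7*0.42 + 18.6*0.25 + 168*0.01 + 755.1*0.15 + 14*0.76 = 144.441 sabins.
ᾱ = A/S = 0.124.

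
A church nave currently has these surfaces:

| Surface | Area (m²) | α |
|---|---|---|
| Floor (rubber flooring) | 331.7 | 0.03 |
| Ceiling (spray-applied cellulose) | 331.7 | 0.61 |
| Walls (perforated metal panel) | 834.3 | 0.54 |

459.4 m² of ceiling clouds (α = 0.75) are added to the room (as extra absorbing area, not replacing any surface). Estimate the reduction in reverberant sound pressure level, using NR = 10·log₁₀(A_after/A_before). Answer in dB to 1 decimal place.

1.8 dB

A_before = Σ Sᵢαᵢ = 331.7*0.03 + 331.7*0.61 + 834.3*0.54 = 662.810 sabins.
Treatment contributes 459.4·0.75 = 344.550 sabins.
A_after = 662.810 + 344.550 = 1007.360 sabins.
Reduction = 10 log₁₀(A_after/A_before) = 10 log₁₀(1.5198) = 1.8 dB.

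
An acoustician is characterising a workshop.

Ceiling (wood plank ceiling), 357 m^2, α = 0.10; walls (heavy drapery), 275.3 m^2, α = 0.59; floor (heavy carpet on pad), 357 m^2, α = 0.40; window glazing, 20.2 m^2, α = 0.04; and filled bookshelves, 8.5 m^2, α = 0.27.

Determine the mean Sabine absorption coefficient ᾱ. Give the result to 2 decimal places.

0.34

S = Σ Sᵢ = 357 + 275.3 + 357 + 20.2 + 8.5 = 1018.0 m^2.
Weighted sum Σ Sα = 344.030.
ᾱ = 344.030 / 1018.0 = 0.34.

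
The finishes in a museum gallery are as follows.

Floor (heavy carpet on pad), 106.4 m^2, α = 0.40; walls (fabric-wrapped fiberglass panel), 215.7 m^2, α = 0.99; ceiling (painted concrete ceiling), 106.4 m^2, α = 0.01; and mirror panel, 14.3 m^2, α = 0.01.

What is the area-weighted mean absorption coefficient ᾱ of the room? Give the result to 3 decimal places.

0.581

Total surface area S = 442.8 m^2.
Σ(Sᵢαᵢ) = 106.4·0.40 + 215.7·0.99 + 106.4·0.01 + 14.3·0.01 = 257.310.
ᾱ = A/S = 0.581.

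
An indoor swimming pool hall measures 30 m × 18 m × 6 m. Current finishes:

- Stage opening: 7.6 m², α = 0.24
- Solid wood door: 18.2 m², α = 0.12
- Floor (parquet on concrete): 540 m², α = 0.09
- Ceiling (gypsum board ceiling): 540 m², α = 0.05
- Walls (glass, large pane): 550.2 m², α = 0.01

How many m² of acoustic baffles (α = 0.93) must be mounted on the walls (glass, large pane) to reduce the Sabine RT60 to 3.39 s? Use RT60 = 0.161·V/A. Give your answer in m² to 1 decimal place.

74.7

A₁ = Σ Sᵢαᵢ = 7.6·0.24 + 18.2·0.12 + 540·0.09 + 540·0.05 + 550.2·0.01 = 85.110 sabins.
Required A₂ = 0.161·3240/3.39 = 153.876 sabins.
ΔA needed = 153.876 − 85.110 = 68.766 sabins.
Net gain per m²: Δα = 0.93 − 0.01 = 0.92.
Area = ΔA/Δα = 68.766/0.92 = 74.7 m².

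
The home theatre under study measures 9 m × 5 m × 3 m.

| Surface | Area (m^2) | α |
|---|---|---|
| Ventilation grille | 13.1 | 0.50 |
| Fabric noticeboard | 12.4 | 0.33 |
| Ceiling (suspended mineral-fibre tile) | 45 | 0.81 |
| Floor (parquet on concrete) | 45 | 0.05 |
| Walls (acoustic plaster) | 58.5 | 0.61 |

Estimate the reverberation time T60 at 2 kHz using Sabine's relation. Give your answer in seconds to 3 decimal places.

0.256 seconds

A = Σ Sᵢαᵢ = 13.1*0.50 + 12.4*0.33 + 45*0.81 + 45*0.05 + 58.5*0.61 = 85.027 sabins.
Room volume: 135 m³.
Sabine: RT60 = 0.161 × 135 / 85.027 = 0.256 s.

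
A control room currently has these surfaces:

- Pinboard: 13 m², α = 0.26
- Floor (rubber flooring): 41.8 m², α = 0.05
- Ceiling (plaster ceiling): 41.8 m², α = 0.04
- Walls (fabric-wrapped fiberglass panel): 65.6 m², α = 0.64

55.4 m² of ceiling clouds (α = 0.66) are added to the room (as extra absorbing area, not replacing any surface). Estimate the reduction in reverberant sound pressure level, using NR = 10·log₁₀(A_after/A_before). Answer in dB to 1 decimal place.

Total absorption A_before = 13·0.26 + 41.8·0.05 + 41.8·0.04 + 65.6·0.64
  = 3.380 + 2.090 + 1.672 + 41.984 = 49.126 m² sabins.
Added absorption = 55.4 × 0.66 = 36.564 sabins.
A_after = 49.126 + 36.564 = 85.690 sabins.
NR = 10·log₁₀(85.690/49.126) = 2.4 dB.

2.4 dB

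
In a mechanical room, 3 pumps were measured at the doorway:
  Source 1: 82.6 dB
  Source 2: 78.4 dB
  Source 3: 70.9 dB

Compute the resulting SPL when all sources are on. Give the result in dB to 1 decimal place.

Converting to relative power and adding: 10^(82.6/10) + 10^(78.4/10) + 10^(70.9/10) = 2.635e+08.
L_total = 10·log₁₀(2.635e+08) = 84.2 dB.

84.2 dB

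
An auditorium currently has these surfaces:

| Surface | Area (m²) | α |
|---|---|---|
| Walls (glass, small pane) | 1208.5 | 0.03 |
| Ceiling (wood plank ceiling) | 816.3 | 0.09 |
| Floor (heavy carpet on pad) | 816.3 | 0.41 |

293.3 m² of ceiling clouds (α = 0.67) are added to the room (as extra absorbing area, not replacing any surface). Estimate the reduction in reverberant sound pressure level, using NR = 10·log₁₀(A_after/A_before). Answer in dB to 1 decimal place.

Total absorption A_before = 1208.5·0.03 + 816.3·0.09 + 816.3·0.41
  = 36.255 + 73.467 + 334.683 = 444.405 m² sabins.
Treatment contributes 293.3·0.67 = 196.511 sabins.
New total A_after = 640.916 sabins.
NR = 10·log₁₀(640.916/444.405) = 1.6 dB.

1.6 dB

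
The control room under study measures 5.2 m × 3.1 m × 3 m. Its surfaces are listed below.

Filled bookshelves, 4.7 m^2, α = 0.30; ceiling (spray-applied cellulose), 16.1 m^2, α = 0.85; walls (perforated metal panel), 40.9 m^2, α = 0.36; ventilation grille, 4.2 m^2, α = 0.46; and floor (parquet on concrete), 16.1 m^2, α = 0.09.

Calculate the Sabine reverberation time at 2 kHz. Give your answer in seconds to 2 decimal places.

0.23 sec

Equivalent absorption area: A = 4.7*0.30 + 16.1*0.85 + 40.9*0.36 + 4.2*0.46 + 16.1*0.09 = 33.200 m^2.
Volume V = 5.2 × 3.1 × 3 = 48.36 m³.
RT60 = 0.161 · V / A = 0.161 × 48.36 / 33.200 = 0.23 s.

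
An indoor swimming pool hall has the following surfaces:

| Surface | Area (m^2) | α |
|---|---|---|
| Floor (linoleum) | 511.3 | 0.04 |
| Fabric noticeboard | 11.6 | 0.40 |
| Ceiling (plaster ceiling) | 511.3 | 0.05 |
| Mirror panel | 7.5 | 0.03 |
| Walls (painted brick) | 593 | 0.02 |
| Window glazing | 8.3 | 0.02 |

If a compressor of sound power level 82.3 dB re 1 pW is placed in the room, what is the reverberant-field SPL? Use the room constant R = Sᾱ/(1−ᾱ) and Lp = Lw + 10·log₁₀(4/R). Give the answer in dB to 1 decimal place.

Σ(Sᵢαᵢ) = 511.3·0.04 + 11.6·0.40 + 511.3·0.05 + 7.5·0.03 + 593·0.02 + 8.3·0.02 = 62.908; total area S = 1643.0 m^2.
ᾱ = 62.908/1643.0 = 0.0383; R = Sᾱ/(1−ᾱ) = 62.908/(1−0.0383) = 65.413 m^2.
Lp = 82.3 + 10·log₁₀(4/65.413) = 82.3 + (-12.14) = 70.2 dB.

70.2 dB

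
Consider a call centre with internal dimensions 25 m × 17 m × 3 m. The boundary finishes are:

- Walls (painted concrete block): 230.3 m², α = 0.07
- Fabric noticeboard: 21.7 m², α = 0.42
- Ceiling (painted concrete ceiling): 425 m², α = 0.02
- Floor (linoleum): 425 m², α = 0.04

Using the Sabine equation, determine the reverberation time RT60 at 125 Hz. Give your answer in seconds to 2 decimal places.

Total absorption A = 230.3×0.07 + 21.7×0.42 + 425×0.02 + 425×0.04
  = 16.121 + 9.114 + 8.500 + 17.000 = 50.735 m² sabins.
V = 25·17·3 = 1275 m³.
T = 0.161 V/A = 0.161·1275/50.735 = 4.05 s.

4.05 seconds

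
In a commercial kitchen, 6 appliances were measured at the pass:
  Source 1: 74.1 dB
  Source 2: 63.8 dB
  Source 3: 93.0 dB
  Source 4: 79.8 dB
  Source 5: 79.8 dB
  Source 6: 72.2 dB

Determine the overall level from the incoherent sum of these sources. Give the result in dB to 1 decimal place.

Converting to relative power and adding: 10^(74.1/10) + 10^(63.8/10) + 10^(93.0/10) + 10^(79.8/10) + 10^(79.8/10) + 10^(72.2/10) = 2.231e+09.
Combined level = 10 log₁₀(2.231e+09) = 93.5 dB.

93.5 dB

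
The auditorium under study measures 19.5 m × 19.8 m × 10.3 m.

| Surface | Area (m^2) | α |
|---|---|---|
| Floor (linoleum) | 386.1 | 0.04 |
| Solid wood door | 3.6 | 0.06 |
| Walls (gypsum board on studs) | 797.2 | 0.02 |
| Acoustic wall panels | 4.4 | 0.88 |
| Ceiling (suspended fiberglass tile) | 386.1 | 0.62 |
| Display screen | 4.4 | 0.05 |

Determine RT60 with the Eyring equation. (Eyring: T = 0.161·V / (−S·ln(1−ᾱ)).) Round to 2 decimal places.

S = Σ Sᵢ = 1581.8 m^2.
Absorption A = 386.1·0.04 + 3.6·0.06 + 797.2·0.02 + 4.4·0.88 + 386.1·0.62 + 4.4·0.05 = 275.078 sabins.
ᾱ = 275.078 / 1581.8 = 0.1739.
−S·ln(1−ᾱ) = −1581.8 × ln(1 − 0.1739) = 302.186.
V = 19.5 × 19.8 × 10.3 = 3976.83 m³.
RT60 = 0.161 × 3976.83 / 302.186 = 2.12 s.

2.12 s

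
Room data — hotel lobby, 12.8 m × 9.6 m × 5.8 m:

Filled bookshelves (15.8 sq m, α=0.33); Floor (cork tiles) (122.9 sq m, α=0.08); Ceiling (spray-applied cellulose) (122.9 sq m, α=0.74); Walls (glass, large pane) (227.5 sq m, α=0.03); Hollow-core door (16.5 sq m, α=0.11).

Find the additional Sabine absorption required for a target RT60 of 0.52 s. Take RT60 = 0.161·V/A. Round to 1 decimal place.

106.0 sabins

A₁ = Σ Sᵢαᵢ = 15.8·0.33 + 122.9·0.08 + 122.9·0.74 + 227.5·0.03 + 16.5·0.11 = 114.632 sabins.
Target A₂ = 0.161·712.704/0.52 = 220.664 sabins (V = 712.704 m³).
Shortfall: 220.664 − 114.632 = 106.0 sabins.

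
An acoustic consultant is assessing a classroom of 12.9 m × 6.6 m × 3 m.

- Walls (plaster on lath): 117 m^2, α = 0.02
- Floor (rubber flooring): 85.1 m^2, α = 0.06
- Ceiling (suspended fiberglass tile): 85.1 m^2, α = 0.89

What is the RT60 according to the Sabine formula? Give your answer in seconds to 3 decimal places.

0.494 s

Summing Sᵢαᵢ: 2.340 + 5.106 + 75.739 → A = 83.185 sabins.
V = 12.9·6.6·3 = 255.42 m³.
Sabine: RT60 = 0.161 × 255.42 / 83.185 = 0.494 s.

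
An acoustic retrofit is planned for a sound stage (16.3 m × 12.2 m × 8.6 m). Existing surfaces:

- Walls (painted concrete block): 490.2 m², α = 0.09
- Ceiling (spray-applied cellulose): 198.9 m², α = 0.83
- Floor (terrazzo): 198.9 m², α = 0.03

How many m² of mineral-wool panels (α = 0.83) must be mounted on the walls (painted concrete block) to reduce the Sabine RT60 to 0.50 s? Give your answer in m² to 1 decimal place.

453.4

Equivalent absorption area: A₁ = 490.2*0.09 + 198.9*0.83 + 198.9*0.03 = 215.172 m².
V = 1710.196 m³. Target absorption A₂ = 0.161 × 1710.196 / 0.50 = 550.683 sabins.
ΔA needed = 550.683 − 215.172 = 335.511 sabins.
Each m² of panel replacing the walls (painted concrete block) adds (0.83 − 0.09) = 0.74 sabins.
Area = ΔA/Δα = 335.511/0.74 = 453.4 m².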